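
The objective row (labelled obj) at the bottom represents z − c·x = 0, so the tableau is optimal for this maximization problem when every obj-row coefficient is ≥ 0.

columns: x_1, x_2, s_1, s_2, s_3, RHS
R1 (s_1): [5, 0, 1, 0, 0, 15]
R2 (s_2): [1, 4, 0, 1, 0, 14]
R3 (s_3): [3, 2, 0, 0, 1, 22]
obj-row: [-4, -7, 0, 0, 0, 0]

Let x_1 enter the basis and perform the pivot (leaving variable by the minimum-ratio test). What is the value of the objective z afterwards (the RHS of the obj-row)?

Ratio test on column x_1 — row 1: 15/5 = 3; row 2: 14/1 = 14; row 3: 22/3 = 22/3. Minimum is 3 at row 1 (s_1 leaves); pivot element 5.
Pivot on row 1; the obj-row RHS becomes 0 − (-4)·3 = 12.

12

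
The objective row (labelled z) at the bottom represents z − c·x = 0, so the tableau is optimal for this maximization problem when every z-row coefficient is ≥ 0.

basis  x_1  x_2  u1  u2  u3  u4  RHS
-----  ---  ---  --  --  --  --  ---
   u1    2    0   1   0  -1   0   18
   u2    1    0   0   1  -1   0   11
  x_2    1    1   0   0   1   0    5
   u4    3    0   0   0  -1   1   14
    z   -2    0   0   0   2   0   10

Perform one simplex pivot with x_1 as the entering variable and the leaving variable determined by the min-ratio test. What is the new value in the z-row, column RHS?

58/3

Ratio test on column x_1 — row 1: 18/2 = 9; row 2: 11/1 = 11; row 3: 5/1 = 5; row 4: 14/3 = 14/3. Minimum is 14/3 at row 4 (u4 leaves); pivot element 3.
Divide row 4 by 3; eliminate column x_1 from the other rows.
z-row update in column RHS: 10 − (-2)·(14/3) = 58/3.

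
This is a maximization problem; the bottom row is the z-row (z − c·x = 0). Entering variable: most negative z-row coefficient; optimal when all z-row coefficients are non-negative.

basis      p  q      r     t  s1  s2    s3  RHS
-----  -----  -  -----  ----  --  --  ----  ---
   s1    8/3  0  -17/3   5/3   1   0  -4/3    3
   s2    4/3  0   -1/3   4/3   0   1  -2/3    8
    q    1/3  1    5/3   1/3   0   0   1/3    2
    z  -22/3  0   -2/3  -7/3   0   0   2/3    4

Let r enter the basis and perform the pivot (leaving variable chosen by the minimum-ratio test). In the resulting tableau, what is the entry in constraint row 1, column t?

14/5

Ratio test on column r — row 1: entry -17/3 ≤ 0; row 2: entry -1/3 ≤ 0; row 3: 2/(5/3) = 6/5. Minimum is 6/5 at row 3 (q leaves); pivot element 5/3.
Divide row 3 by 5/3; eliminate column r from the other rows.
Row 1 update in column t: 5/3 − (-17/3)·(1/5) = 14/5.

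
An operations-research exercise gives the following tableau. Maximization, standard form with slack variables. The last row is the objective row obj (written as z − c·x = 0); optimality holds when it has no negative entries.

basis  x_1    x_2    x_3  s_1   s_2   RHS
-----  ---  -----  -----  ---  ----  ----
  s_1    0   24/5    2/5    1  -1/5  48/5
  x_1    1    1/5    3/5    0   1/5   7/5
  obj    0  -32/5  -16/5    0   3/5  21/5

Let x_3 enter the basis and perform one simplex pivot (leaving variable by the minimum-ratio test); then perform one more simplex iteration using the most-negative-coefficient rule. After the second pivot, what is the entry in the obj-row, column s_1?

8/7

Ratio test on column x_3 — row 1: (48/5)/(2/5) = 24; row 2: (7/5)/(3/5) = 7/3. Minimum is 7/3 at row 2 (x_1 leaves); pivot element 3/5.
Divide row 2 by 3/5; eliminate column x_3 from the other rows.
Second iteration: most negative obj-row entry is -16/3 in column x_2, so x_2 enters.
Ratio test on column x_2 — row 1: (26/3)/(14/3) = 13/7; row 2: (7/3)/(1/3) = 7. Minimum is 13/7 at row 1 (s_1 leaves); pivot element 14/3.
Divide row 1 by 14/3; eliminate column x_2 from the other rows.
After both pivots, the entry at the obj-row, column s_1 is 8/7.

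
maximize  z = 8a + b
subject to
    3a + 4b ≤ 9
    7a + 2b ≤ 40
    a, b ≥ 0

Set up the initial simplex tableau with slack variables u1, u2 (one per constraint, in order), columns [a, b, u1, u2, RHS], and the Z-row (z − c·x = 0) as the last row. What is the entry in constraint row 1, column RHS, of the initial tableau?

The RHS of constraint 1 is b_1 = 9.

9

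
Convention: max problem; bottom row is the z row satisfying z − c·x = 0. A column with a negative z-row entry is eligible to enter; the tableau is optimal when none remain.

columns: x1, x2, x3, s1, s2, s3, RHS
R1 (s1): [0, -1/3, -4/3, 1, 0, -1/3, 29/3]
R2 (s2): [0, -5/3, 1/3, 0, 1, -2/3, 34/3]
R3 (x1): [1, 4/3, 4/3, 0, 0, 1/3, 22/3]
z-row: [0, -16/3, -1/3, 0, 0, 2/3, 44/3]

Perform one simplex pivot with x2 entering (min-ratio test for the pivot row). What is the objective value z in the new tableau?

44

Ratio test on column x2 — row 1: entry -1/3 ≤ 0; row 2: entry -5/3 ≤ 0; row 3: (22/3)/(4/3) = 11/2. Minimum is 11/2 at row 3 (x1 leaves); pivot element 4/3.
Pivot on row 3; the z-row RHS becomes 44/3 − (-16/3)·(11/2) = 44.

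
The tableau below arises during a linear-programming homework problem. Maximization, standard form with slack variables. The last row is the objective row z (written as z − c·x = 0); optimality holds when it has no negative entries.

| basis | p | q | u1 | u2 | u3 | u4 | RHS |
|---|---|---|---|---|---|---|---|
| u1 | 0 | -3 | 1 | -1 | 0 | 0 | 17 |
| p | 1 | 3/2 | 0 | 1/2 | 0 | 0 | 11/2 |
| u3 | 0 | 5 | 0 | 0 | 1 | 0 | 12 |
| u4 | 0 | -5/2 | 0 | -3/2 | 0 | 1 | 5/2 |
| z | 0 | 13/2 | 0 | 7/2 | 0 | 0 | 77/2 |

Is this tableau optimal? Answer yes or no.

yes

Every z-row coefficient is ≥ 0, so the tableau is optimal.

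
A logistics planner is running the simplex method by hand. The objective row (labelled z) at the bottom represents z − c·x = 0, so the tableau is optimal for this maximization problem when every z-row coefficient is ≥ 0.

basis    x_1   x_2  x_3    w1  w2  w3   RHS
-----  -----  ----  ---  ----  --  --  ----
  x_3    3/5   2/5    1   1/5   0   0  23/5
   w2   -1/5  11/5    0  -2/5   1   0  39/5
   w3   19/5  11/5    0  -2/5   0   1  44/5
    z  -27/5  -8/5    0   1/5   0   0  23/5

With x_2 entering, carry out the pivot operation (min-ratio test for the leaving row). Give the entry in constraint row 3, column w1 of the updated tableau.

Ratio test on column x_2 — row 1: (23/5)/(2/5) = 23/2; row 2: (39/5)/(11/5) = 39/11; row 3: (44/5)/(11/5) = 4. Minimum is 39/11 at row 2 (w2 leaves); pivot element 11/5.
Divide row 2 by 11/5; eliminate column x_2 from the other rows.
Row 3 update in column w1: -2/5 − (11/5)·(-2/11) = 0.

0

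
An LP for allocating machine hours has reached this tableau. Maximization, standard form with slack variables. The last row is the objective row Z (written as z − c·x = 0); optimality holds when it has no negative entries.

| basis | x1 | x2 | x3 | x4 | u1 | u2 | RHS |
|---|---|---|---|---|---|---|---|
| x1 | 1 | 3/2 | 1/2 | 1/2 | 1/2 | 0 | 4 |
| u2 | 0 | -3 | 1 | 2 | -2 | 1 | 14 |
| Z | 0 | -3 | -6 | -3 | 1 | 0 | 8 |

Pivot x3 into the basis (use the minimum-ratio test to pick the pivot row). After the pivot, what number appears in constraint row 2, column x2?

-6

Ratio test on column x3 — row 1: 4/(1/2) = 8; row 2: 14/1 = 14. Minimum is 8 at row 1 (x1 leaves); pivot element 1/2.
Divide row 1 by 1/2; eliminate column x3 from the other rows.
Row 2 update in column x2: -3 − 1·3 = -6.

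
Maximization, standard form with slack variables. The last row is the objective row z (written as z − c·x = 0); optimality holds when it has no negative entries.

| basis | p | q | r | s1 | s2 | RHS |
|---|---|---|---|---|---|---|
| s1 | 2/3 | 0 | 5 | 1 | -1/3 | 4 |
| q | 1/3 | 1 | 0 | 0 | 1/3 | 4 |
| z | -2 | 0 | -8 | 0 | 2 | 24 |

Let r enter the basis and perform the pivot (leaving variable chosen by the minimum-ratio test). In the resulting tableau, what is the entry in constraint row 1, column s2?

-1/15

Ratio test on column r — row 1: 4/5 = 4/5; row 2: entry 0 ≤ 0. Minimum is 4/5 at row 1 (s1 leaves); pivot element 5.
Divide row 1 by 5; eliminate column r from the other rows.
In the new row 1, the s2 entry is the old entry divided by the pivot: (-1/3)/5 = -1/15.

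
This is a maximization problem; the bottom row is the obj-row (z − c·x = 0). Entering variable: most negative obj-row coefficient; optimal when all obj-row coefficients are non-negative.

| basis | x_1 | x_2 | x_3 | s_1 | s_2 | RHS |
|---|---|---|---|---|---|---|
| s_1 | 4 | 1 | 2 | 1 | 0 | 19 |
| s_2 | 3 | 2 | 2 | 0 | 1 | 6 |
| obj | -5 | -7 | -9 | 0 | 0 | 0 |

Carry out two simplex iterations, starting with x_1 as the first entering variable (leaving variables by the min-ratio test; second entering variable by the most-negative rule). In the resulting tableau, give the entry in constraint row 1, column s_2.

-1

Ratio test on column x_1 — row 1: 19/4 = 19/4; row 2: 6/3 = 2. Minimum is 2 at row 2 (s_2 leaves); pivot element 3.
Divide row 2 by 3; eliminate column x_1 from the other rows.
Second iteration: most negative obj-row entry is -17/3 in column x_3, so x_3 enters.
Ratio test on column x_3 — row 1: entry -2/3 ≤ 0; row 2: 2/(2/3) = 3. Minimum is 3 at row 2 (x_1 leaves); pivot element 2/3.
Divide row 2 by 2/3; eliminate column x_3 from the other rows.
After both pivots, the entry at constraint row 1, column s_2 is -1.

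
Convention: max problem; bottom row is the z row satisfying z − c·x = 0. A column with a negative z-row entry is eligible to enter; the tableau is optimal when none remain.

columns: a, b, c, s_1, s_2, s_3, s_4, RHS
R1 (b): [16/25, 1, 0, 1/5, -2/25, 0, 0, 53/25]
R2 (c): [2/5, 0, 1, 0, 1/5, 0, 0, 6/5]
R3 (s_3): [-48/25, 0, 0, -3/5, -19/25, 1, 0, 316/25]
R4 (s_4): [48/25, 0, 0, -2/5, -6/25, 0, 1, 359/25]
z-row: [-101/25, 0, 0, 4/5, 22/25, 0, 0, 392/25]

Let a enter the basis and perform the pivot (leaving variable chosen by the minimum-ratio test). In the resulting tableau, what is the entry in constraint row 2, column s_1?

Ratio test on column a — row 1: (53/25)/(16/25) = 53/16; row 2: (6/5)/(2/5) = 3; row 3: entry -48/25 ≤ 0; row 4: (359/25)/(48/25) = 359/48. Minimum is 3 at row 2 (c leaves); pivot element 2/5.
Divide row 2 by 2/5; eliminate column a from the other rows.
In the new row 2, the s_1 entry is the old entry divided by the pivot: 0/(2/5) = 0.

0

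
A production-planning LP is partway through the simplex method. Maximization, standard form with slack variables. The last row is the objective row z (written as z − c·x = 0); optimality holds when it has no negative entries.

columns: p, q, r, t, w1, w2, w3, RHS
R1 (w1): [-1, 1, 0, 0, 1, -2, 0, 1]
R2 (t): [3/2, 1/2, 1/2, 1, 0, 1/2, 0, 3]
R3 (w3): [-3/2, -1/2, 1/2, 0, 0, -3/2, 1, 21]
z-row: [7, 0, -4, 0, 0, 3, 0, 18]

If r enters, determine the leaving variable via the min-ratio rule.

t

Column r entries and ratios — w1: 0 ≤ 0, skip; t: 3/(1/2) = 6; w3: 21/(1/2) = 42.
Smallest ratio is 6 in the row of t, so t leaves.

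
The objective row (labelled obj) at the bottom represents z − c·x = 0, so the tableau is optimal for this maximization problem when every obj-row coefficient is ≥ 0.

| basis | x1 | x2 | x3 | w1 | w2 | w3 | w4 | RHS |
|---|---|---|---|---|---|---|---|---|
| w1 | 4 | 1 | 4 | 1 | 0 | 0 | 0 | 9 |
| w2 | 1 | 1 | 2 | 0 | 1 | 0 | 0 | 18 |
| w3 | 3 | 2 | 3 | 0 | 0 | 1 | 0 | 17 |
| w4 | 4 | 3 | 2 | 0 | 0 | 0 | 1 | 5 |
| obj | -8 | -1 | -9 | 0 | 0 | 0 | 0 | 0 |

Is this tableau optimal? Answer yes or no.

The obj-row has a negative entry -9 in column x3, so it is not optimal.

no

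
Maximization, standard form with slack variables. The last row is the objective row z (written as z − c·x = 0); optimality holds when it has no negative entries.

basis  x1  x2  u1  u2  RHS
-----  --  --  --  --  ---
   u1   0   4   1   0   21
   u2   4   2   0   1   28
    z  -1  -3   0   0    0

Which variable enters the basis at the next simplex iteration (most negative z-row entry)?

Negative z-row entries: x1: -1, x2: -3.
The most negative is -3 in column x2, so x2 enters.

x2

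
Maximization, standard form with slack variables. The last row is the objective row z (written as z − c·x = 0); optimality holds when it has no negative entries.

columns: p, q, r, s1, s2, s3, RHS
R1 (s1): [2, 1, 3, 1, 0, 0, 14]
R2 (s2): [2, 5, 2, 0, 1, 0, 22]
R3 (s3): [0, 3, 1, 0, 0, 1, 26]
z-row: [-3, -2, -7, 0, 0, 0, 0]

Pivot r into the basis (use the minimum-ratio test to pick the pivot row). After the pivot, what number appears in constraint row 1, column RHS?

14/3

Ratio test on column r — row 1: 14/3 = 14/3; row 2: 22/2 = 11; row 3: 26/1 = 26. Minimum is 14/3 at row 1 (s1 leaves); pivot element 3.
Divide row 1 by 3; eliminate column r from the other rows.
In the new row 1, the RHS entry is the old entry divided by the pivot: 14/3 = 14/3.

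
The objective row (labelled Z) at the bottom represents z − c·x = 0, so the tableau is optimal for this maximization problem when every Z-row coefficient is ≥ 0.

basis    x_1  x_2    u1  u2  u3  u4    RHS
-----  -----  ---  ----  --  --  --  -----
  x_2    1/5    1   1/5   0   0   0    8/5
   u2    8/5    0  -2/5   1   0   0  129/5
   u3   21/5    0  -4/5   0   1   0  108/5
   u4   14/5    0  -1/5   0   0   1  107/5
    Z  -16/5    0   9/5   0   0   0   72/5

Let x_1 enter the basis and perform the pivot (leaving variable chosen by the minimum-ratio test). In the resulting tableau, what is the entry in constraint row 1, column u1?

Ratio test on column x_1 — row 1: (8/5)/(1/5) = 8; row 2: (129/5)/(8/5) = 129/8; row 3: (108/5)/(21/5) = 36/7; row 4: (107/5)/(14/5) = 107/14. Minimum is 36/7 at row 3 (u3 leaves); pivot element 21/5.
Divide row 3 by 21/5; eliminate column x_1 from the other rows.
Row 1 update in column u1: 1/5 − (1/5)·(-4/21) = 5/21.

5/21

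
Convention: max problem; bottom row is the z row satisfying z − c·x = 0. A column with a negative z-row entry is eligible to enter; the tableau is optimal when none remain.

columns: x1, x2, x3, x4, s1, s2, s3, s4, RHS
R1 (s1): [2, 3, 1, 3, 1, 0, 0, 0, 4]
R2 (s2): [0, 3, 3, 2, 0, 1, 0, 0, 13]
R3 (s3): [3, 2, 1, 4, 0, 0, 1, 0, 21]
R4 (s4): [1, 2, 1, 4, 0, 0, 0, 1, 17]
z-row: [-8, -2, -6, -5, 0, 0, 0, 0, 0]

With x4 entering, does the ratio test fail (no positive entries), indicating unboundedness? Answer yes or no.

Column x4 has positive entries in row(s) 1, 2, 3, 4, so the ratio test bounds it — not unbounded.

no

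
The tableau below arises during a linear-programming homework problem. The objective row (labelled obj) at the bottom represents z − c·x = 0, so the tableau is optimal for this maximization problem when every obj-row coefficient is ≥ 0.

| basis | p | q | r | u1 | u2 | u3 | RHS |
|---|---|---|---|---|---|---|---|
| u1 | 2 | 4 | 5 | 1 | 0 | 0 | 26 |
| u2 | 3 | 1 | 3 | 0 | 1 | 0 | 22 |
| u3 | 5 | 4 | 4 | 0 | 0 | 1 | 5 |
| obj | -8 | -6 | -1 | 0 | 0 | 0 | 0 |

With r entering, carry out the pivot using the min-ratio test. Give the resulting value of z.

Ratio test on column r — row 1: 26/5 = 26/5; row 2: 22/3 = 22/3; row 3: 5/4 = 5/4. Minimum is 5/4 at row 3 (u3 leaves); pivot element 4.
Pivot on row 3; the obj-row RHS becomes 0 − (-1)·(5/4) = 5/4.

5/4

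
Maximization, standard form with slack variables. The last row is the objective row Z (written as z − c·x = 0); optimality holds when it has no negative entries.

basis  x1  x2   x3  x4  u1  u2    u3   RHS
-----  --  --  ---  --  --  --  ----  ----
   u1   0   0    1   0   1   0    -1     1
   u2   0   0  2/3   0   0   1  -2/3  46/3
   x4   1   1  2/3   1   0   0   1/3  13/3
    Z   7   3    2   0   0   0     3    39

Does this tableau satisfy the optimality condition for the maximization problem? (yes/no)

yes

Every Z-row coefficient is ≥ 0, so the tableau is optimal.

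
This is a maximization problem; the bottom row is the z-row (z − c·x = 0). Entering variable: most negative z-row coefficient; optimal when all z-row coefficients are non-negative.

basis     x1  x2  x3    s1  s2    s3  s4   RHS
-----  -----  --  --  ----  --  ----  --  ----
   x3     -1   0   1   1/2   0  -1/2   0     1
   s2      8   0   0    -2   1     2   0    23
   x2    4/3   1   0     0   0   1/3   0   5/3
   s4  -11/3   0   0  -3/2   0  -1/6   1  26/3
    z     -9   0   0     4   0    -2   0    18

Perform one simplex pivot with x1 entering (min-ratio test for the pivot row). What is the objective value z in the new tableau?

Ratio test on column x1 — row 1: entry -1 ≤ 0; row 2: 23/8 = 23/8; row 3: (5/3)/(4/3) = 5/4; row 4: entry -11/3 ≤ 0. Minimum is 5/4 at row 3 (x2 leaves); pivot element 4/3.
Pivot on row 3; the z-row RHS becomes 18 − (-9)·(5/4) = 117/4.

117/4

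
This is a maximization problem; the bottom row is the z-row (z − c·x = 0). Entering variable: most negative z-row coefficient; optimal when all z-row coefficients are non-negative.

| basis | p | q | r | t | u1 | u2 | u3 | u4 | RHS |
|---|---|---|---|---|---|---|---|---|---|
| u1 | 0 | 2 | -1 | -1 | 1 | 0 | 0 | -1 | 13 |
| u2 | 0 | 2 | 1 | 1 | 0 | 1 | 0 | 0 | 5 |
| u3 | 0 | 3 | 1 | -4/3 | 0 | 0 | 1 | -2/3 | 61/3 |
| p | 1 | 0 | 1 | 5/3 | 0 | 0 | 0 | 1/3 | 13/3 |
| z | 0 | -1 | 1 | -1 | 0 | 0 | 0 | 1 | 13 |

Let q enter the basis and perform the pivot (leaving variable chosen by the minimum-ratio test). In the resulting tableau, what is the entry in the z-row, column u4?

Ratio test on column q — row 1: 13/2 = 13/2; row 2: 5/2 = 5/2; row 3: (61/3)/3 = 61/9; row 4: entry 0 ≤ 0. Minimum is 5/2 at row 2 (u2 leaves); pivot element 2.
Divide row 2 by 2; eliminate column q from the other rows.
z-row update in column u4: 1 − (-1)·0 = 1.

1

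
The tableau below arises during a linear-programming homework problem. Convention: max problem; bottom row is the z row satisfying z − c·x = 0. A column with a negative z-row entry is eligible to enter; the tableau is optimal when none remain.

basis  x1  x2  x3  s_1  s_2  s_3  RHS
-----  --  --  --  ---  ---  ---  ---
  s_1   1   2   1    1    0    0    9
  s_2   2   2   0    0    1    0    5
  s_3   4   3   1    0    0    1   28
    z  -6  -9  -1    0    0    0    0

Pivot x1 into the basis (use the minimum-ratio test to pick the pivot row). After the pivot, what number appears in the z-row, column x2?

Ratio test on column x1 — row 1: 9/1 = 9; row 2: 5/2 = 5/2; row 3: 28/4 = 7. Minimum is 5/2 at row 2 (s_2 leaves); pivot element 2.
Divide row 2 by 2; eliminate column x1 from the other rows.
z-row update in column x2: -9 − (-6)·1 = -3.

-3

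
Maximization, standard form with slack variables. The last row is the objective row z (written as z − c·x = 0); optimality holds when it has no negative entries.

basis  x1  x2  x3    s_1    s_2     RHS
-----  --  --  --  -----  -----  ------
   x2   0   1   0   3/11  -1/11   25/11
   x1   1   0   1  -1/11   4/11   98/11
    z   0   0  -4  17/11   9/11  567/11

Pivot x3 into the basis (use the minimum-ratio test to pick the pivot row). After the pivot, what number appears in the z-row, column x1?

4

Ratio test on column x3 — row 1: entry 0 ≤ 0; row 2: (98/11)/1 = 98/11. Minimum is 98/11 at row 2 (x1 leaves); pivot element 1.
Divide row 2 by 1; eliminate column x3 from the other rows.
z-row update in column x1: 0 − (-4)·1 = 4.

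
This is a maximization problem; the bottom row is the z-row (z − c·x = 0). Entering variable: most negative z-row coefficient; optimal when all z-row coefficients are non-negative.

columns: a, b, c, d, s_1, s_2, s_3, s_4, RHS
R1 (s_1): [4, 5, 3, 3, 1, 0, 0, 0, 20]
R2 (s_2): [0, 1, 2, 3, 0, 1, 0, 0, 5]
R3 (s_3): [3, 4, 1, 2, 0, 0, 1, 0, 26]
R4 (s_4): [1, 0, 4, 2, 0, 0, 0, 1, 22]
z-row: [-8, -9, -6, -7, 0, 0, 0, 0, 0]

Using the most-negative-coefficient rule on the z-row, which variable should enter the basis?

b

Negative z-row entries: a: -8, b: -9, c: -6, d: -7.
The most negative is -9 in column b, so b enters.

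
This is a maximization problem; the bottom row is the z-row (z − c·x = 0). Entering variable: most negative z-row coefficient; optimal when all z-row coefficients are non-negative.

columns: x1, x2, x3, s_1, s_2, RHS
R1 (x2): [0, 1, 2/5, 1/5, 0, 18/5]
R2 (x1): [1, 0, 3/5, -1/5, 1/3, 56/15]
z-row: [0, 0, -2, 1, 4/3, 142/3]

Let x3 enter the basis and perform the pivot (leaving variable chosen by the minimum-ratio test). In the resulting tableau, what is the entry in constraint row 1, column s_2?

-2/9

Ratio test on column x3 — row 1: (18/5)/(2/5) = 9; row 2: (56/15)/(3/5) = 56/9. Minimum is 56/9 at row 2 (x1 leaves); pivot element 3/5.
Divide row 2 by 3/5; eliminate column x3 from the other rows.
Row 1 update in column s_2: 0 − (2/5)·(5/9) = -2/9.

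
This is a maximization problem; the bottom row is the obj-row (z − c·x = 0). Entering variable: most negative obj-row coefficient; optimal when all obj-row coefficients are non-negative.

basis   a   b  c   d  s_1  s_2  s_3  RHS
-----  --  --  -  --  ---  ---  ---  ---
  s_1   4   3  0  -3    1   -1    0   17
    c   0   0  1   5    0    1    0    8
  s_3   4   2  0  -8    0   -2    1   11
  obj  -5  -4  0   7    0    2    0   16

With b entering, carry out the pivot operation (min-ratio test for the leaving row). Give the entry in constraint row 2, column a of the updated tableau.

0

Ratio test on column b — row 1: 17/3 = 17/3; row 2: entry 0 ≤ 0; row 3: 11/2 = 11/2. Minimum is 11/2 at row 3 (s_3 leaves); pivot element 2.
Divide row 3 by 2; eliminate column b from the other rows.
Row 2 update in column a: 0 − 0·2 = 0.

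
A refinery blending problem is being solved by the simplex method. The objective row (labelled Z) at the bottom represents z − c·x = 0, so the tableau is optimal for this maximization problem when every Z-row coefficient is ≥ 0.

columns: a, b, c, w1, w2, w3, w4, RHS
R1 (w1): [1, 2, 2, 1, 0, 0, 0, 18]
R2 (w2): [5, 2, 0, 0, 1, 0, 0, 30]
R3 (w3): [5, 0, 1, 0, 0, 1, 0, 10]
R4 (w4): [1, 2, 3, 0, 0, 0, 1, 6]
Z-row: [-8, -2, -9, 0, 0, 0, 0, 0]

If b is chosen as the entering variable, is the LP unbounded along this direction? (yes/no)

no

Column b has positive entries in row(s) 1, 2, 4, so the ratio test bounds it — not unbounded.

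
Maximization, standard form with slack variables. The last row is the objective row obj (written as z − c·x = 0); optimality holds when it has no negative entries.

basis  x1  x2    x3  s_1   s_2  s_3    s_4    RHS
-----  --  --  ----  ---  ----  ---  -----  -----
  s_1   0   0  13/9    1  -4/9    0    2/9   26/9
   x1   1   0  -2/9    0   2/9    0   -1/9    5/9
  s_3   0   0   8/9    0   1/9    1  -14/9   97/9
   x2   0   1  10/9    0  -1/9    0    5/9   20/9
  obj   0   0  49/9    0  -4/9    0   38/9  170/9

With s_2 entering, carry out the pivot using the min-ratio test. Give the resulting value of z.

20

Ratio test on column s_2 — row 1: entry -4/9 ≤ 0; row 2: (5/9)/(2/9) = 5/2; row 3: (97/9)/(1/9) = 97; row 4: entry -1/9 ≤ 0. Minimum is 5/2 at row 2 (x1 leaves); pivot element 2/9.
Pivot on row 2; the obj-row RHS becomes 170/9 − (-4/9)·(5/2) = 20.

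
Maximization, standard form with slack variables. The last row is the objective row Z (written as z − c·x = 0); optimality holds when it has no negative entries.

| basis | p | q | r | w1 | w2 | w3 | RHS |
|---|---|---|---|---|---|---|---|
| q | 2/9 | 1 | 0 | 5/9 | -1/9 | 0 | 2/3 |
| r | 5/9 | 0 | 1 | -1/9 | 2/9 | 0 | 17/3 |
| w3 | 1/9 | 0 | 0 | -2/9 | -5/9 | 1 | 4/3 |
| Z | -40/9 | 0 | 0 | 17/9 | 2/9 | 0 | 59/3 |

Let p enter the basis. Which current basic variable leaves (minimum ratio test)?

q

Column p entries and ratios — q: (2/3)/(2/9) = 3; r: (17/3)/(5/9) = 51/5; w3: (4/3)/(1/9) = 12.
Smallest ratio is 3 in the row of q, so q leaves.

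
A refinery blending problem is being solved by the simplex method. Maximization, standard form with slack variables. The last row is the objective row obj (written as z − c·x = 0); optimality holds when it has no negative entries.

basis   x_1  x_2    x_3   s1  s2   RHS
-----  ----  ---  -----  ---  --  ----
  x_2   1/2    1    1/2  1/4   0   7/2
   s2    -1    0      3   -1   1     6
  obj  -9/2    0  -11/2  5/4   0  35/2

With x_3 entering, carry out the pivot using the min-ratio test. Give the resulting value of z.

57/2

Ratio test on column x_3 — row 1: (7/2)/(1/2) = 7; row 2: 6/3 = 2. Minimum is 2 at row 2 (s2 leaves); pivot element 3.
Pivot on row 2; the obj-row RHS becomes 35/2 − (-11/2)·2 = 57/2.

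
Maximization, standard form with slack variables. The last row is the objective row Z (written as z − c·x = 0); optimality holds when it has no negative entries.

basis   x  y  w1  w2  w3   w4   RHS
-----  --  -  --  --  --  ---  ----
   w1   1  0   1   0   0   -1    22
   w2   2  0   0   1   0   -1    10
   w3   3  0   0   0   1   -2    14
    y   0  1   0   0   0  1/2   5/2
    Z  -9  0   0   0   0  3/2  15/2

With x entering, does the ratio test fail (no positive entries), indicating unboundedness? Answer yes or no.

no

Column x has positive entries in row(s) 1, 2, 3, so the ratio test bounds it — not unbounded.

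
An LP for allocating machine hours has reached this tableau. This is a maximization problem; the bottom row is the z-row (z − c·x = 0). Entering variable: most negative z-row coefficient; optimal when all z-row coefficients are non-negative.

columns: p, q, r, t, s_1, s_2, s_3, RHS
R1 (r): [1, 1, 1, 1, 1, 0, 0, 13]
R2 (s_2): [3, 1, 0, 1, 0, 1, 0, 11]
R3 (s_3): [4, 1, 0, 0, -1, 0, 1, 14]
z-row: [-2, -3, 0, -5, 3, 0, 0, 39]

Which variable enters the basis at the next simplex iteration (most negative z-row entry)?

t

Negative z-row entries: p: -2, q: -3, t: -5.
The most negative is -5 in column t, so t enters.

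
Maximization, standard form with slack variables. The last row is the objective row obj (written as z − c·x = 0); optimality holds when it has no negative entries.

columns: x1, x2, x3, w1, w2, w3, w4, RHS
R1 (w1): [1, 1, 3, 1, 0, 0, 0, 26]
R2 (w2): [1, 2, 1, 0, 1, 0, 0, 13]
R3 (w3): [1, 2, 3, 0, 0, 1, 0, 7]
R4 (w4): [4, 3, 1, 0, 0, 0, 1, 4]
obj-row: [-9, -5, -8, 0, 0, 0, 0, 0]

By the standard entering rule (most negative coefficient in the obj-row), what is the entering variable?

Negative obj-row entries: x1: -9, x2: -5, x3: -8.
The most negative is -9 in column x1, so x1 enters.

x1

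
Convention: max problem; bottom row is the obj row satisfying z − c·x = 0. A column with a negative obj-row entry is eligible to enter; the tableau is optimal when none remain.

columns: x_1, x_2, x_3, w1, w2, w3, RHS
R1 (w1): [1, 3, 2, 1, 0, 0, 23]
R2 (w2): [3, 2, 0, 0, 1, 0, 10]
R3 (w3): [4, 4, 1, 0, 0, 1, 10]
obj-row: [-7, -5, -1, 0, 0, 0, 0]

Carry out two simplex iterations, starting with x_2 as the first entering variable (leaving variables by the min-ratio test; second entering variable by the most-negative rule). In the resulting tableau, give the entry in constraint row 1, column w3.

-1/4

Ratio test on column x_2 — row 1: 23/3 = 23/3; row 2: 10/2 = 5; row 3: 10/4 = 5/2. Minimum is 5/2 at row 3 (w3 leaves); pivot element 4.
Divide row 3 by 4; eliminate column x_2 from the other rows.
Second iteration: most negative obj-row entry is -2 in column x_1, so x_1 enters.
Ratio test on column x_1 — row 1: entry -2 ≤ 0; row 2: 5/1 = 5; row 3: (5/2)/1 = 5/2. Minimum is 5/2 at row 3 (x_2 leaves); pivot element 1.
Divide row 3 by 1; eliminate column x_1 from the other rows.
After both pivots, the entry at constraint row 1, column w3 is -1/4.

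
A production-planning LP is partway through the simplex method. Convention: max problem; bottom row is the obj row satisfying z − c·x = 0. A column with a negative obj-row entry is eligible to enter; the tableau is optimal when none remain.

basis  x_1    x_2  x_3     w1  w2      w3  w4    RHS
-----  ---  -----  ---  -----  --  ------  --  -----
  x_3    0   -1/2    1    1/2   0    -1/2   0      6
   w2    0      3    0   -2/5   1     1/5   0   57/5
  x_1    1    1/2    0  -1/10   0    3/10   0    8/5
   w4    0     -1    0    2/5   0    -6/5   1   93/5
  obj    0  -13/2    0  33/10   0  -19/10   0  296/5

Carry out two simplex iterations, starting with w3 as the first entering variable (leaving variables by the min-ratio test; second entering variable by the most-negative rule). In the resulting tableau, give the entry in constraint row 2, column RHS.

Ratio test on column w3 — row 1: entry -1/2 ≤ 0; row 2: (57/5)/(1/5) = 57; row 3: (8/5)/(3/10) = 16/3; row 4: entry -6/5 ≤ 0. Minimum is 16/3 at row 3 (x_1 leaves); pivot element 3/10.
Divide row 3 by 3/10; eliminate column w3 from the other rows.
Second iteration: most negative obj-row entry is -10/3 in column x_2, so x_2 enters.
Ratio test on column x_2 — row 1: (26/3)/(1/3) = 26; row 2: (31/3)/(8/3) = 31/8; row 3: (16/3)/(5/3) = 16/5; row 4: 25/1 = 25. Minimum is 16/5 at row 3 (w3 leaves); pivot element 5/3.
Divide row 3 by 5/3; eliminate column x_2 from the other rows.
After both pivots, the entry at constraint row 2, column RHS is 9/5.

9/5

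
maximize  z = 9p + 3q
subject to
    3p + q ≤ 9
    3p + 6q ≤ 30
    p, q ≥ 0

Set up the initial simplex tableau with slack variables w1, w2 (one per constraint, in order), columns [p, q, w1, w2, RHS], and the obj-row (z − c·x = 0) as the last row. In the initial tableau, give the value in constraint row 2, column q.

Constraint 2 has coefficient 6 on q.

6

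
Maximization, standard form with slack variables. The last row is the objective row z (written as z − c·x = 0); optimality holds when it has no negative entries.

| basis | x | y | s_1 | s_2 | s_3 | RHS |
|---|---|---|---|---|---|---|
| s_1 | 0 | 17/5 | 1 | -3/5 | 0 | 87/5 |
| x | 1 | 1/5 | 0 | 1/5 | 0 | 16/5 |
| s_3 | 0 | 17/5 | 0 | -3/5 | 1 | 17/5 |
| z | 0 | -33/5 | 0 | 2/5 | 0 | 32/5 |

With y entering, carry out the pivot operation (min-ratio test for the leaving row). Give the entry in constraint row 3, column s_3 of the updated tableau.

5/17

Ratio test on column y — row 1: (87/5)/(17/5) = 87/17; row 2: (16/5)/(1/5) = 16; row 3: (17/5)/(17/5) = 1. Minimum is 1 at row 3 (s_3 leaves); pivot element 17/5.
Divide row 3 by 17/5; eliminate column y from the other rows.
In the new row 3, the s_3 entry is the old entry divided by the pivot: 1/(17/5) = 5/17.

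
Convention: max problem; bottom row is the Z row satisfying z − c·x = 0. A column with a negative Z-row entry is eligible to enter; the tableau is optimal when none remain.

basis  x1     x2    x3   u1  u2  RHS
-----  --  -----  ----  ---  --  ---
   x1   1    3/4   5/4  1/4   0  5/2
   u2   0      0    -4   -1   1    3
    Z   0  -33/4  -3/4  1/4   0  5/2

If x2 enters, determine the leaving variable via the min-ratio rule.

Column x2 entries and ratios — x1: (5/2)/(3/4) = 10/3; u2: 0 ≤ 0, skip.
Smallest ratio is 10/3 in the row of x1, so x1 leaves.

x1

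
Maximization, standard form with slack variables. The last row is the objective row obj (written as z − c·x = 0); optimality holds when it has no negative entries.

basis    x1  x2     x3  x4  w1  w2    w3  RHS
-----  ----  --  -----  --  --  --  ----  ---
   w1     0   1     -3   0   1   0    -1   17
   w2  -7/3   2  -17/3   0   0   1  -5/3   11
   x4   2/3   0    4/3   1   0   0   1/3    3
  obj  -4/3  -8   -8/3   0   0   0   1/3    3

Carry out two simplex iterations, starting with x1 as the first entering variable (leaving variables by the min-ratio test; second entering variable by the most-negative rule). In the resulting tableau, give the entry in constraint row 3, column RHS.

Ratio test on column x1 — row 1: entry 0 ≤ 0; row 2: entry -7/3 ≤ 0; row 3: 3/(2/3) = 9/2. Minimum is 9/2 at row 3 (x4 leaves); pivot element 2/3.
Divide row 3 by 2/3; eliminate column x1 from the other rows.
Second iteration: most negative obj-row entry is -8 in column x2, so x2 enters.
Ratio test on column x2 — row 1: 17/1 = 17; row 2: (43/2)/2 = 43/4; row 3: entry 0 ≤ 0. Minimum is 43/4 at row 2 (w2 leaves); pivot element 2.
Divide row 2 by 2; eliminate column x2 from the other rows.
After both pivots, the entry at constraint row 3, column RHS is 9/2.

9/2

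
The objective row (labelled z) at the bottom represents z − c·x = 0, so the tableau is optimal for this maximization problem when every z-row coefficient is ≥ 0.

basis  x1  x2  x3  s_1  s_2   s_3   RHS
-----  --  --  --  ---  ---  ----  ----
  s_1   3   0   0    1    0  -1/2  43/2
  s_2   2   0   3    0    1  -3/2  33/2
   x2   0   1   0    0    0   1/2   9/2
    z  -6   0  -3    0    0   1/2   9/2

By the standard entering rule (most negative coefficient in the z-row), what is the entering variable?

Negative z-row entries: x1: -6, x3: -3.
The most negative is -6 in column x1, so x1 enters.

x1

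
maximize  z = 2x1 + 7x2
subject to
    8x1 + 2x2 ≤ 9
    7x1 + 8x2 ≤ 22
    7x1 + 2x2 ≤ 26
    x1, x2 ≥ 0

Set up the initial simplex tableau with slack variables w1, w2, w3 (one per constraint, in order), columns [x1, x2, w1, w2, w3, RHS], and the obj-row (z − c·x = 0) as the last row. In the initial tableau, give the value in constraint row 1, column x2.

2

Constraint 1 has coefficient 2 on x2.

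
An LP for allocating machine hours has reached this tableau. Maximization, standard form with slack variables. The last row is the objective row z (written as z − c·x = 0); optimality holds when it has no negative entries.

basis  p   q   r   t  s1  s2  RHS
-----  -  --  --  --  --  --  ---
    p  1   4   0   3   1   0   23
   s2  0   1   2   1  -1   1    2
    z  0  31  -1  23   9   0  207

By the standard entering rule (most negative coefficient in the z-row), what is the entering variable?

r

Negative z-row entries: r: -1.
The most negative is -1 in column r, so r enters.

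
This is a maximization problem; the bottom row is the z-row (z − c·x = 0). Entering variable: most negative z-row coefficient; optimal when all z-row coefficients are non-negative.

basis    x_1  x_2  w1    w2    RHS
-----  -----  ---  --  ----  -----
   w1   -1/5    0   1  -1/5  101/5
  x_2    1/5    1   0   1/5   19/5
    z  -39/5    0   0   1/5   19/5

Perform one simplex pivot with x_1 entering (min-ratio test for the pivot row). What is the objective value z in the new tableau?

152

Ratio test on column x_1 — row 1: entry -1/5 ≤ 0; row 2: (19/5)/(1/5) = 19. Minimum is 19 at row 2 (x_2 leaves); pivot element 1/5.
Pivot on row 2; the z-row RHS becomes 19/5 − (-39/5)·19 = 152.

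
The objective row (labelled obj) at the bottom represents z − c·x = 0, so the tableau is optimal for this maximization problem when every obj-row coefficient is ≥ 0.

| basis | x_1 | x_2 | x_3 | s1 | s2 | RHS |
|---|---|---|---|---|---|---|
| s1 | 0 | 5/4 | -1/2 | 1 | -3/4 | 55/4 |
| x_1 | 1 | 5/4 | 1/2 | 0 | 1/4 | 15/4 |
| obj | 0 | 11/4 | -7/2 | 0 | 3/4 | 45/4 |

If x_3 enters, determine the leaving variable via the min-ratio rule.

Column x_3 entries and ratios — s1: -1/2 ≤ 0, skip; x_1: (15/4)/(1/2) = 15/2.
Smallest ratio is 15/2 in the row of x_1, so x_1 leaves.

x_1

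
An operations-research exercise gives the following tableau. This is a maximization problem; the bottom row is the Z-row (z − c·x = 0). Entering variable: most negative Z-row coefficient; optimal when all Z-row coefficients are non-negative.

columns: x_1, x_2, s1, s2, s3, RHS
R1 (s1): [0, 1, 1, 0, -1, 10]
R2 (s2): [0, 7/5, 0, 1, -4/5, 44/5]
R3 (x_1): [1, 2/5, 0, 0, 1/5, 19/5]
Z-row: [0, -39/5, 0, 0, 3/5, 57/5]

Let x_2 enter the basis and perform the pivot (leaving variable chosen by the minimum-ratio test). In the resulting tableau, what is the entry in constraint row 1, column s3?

Ratio test on column x_2 — row 1: 10/1 = 10; row 2: (44/5)/(7/5) = 44/7; row 3: (19/5)/(2/5) = 19/2. Minimum is 44/7 at row 2 (s2 leaves); pivot element 7/5.
Divide row 2 by 7/5; eliminate column x_2 from the other rows.
Row 1 update in column s3: -1 − 1·(-4/7) = -3/7.

-3/7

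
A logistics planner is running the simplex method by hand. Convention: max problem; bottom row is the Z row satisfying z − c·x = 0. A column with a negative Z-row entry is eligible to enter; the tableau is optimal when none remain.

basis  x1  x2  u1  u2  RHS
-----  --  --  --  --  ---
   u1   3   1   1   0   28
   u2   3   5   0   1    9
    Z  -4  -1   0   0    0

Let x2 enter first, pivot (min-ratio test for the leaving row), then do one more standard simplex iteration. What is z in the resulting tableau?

Ratio test on column x2 — row 1: 28/1 = 28; row 2: 9/5 = 9/5. Minimum is 9/5 at row 2 (u2 leaves); pivot element 5.
Pivot on row 2; the Z-row RHS becomes 0 − (-1)·(9/5) = 9/5.
Next entering variable (most negative Z-row entry -17/5): x1.
Ratio test on column x1 — row 1: (131/5)/(12/5) = 131/12; row 2: (9/5)/(3/5) = 3. Minimum is 3 at row 2 (x2 leaves); pivot element 3/5.
After the second pivot the Z-row RHS is 9/5 − (-17/5)·3 = 12.

12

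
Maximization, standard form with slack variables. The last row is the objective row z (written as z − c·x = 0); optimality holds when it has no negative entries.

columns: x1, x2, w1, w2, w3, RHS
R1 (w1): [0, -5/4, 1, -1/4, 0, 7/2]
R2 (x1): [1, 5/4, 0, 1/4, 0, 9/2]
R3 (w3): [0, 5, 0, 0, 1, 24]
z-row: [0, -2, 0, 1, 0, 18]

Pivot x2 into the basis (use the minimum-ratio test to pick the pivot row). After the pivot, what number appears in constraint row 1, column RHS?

8

Ratio test on column x2 — row 1: entry -5/4 ≤ 0; row 2: (9/2)/(5/4) = 18/5; row 3: 24/5 = 24/5. Minimum is 18/5 at row 2 (x1 leaves); pivot element 5/4.
Divide row 2 by 5/4; eliminate column x2 from the other rows.
Row 1 update in column RHS: 7/2 − (-5/4)·(18/5) = 8.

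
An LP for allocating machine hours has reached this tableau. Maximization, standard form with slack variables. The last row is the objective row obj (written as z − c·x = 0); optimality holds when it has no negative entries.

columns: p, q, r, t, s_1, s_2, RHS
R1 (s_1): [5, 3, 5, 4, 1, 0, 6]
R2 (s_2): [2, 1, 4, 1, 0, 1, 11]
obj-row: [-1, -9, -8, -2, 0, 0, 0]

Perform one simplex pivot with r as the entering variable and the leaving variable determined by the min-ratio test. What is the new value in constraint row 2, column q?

-7/5

Ratio test on column r — row 1: 6/5 = 6/5; row 2: 11/4 = 11/4. Minimum is 6/5 at row 1 (s_1 leaves); pivot element 5.
Divide row 1 by 5; eliminate column r from the other rows.
Row 2 update in column q: 1 − 4·(3/5) = -7/5.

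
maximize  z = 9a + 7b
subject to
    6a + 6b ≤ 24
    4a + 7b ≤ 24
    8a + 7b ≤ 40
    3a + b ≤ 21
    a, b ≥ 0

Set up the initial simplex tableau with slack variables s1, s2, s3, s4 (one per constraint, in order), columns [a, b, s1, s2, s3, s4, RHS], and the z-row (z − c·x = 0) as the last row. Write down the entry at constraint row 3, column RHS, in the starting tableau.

40

The RHS of constraint 3 is b_3 = 40.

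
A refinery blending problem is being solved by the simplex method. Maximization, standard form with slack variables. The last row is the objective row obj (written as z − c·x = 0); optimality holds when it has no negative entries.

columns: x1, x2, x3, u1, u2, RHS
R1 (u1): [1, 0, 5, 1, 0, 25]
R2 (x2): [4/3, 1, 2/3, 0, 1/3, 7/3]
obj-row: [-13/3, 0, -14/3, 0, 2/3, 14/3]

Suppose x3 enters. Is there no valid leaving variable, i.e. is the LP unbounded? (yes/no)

no

Column x3 has positive entries in row(s) 1, 2, so the ratio test bounds it — not unbounded.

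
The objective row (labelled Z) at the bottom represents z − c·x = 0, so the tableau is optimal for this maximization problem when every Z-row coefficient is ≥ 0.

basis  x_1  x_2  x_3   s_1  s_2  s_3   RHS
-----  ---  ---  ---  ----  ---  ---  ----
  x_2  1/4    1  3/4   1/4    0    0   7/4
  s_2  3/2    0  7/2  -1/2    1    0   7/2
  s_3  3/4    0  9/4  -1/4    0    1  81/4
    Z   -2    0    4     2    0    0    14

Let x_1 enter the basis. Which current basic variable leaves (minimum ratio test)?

Column x_1 entries and ratios — x_2: (7/4)/(1/4) = 7; s_2: (7/2)/(3/2) = 7/3; s_3: (81/4)/(3/4) = 27.
Smallest ratio is 7/3 in the row of s_2, so s_2 leaves.

s_2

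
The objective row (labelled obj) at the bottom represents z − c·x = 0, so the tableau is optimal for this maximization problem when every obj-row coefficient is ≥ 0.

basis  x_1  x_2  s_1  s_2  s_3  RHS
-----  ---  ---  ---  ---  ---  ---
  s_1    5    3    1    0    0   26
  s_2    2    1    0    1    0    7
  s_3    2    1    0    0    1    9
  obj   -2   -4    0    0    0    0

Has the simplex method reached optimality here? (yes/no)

no

The obj-row has a negative entry -4 in column x_2, so it is not optimal.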